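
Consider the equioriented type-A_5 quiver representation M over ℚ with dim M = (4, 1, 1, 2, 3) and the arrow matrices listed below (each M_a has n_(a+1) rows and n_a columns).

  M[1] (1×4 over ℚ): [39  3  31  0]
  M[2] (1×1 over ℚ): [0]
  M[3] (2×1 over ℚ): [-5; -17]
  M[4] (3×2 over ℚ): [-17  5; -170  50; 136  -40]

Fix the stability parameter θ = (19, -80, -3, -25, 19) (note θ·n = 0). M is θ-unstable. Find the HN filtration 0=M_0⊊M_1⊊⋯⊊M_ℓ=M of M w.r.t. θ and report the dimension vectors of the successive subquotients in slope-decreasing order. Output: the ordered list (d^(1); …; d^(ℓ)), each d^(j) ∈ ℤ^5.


Barcode: M ≅ I[1,1]^3, I[1,2], I[3,4], I[4,5], I[5,5]^2. HN layers by μ_θ (4 steps, strictly decreasing):
  μ^(1)=19; μ^(2)=-14; μ^(3)=-25; μ^(4)=-61/2

((3, 0, 0, 0, 3); (0, 0, 1, 1, 0); (0, 0, 0, 1, 0); (1, 1, 0, 0, 0))


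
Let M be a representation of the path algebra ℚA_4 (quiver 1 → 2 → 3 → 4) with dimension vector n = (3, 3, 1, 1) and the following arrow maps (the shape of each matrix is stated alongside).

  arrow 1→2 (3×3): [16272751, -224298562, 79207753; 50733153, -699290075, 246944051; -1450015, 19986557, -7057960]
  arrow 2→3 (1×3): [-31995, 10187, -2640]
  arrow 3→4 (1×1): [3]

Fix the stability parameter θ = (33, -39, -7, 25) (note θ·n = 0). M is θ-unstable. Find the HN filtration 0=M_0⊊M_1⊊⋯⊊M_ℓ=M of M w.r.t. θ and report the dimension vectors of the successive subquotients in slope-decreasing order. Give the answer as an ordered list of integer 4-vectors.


Via rank(M_{q-1}∘⋯∘M_p): M ≅ I[1,2]^2, I[1,4].
μ_θ-semistable layers: μ^(1)=25; μ^(2)=-3; μ^(3)=-13/3

((0, 0, 0, 1); (2, 2, 0, 0); (1, 1, 1, 0))


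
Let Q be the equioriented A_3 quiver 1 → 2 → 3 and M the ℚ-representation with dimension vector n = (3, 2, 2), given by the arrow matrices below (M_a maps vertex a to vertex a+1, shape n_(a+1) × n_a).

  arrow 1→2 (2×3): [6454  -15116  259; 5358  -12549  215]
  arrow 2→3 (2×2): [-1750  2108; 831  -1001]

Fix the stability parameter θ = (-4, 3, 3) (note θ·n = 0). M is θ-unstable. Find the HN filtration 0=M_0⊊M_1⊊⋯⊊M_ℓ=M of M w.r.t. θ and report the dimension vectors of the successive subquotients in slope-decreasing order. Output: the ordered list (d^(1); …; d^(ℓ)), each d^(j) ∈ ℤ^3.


Via rank(M_{q-1}∘⋯∘M_p): M ≅ I[1,1], I[1,3]^2.
μ_θ-semistable layers: μ^(1)=3; μ^(2)=-4

((0, 2, 2); (3, 0, 0))


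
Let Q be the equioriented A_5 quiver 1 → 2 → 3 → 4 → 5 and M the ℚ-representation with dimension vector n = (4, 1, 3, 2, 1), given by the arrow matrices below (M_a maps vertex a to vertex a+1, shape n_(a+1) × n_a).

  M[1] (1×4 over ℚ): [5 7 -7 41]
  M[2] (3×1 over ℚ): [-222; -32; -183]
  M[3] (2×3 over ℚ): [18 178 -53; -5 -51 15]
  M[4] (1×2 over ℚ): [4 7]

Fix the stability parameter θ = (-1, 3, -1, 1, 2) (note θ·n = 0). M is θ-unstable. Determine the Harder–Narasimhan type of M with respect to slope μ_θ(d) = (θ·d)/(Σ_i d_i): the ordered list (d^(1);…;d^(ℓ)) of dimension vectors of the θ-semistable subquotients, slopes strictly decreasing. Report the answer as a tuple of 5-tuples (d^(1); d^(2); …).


Barcode: M ≅ I[1,1]^3, I[1,5], I[3,3], I[3,4]. HN layers by μ_θ (3 steps, strictly decreasing):
  μ^(1)=2; μ^(2)=1; μ^(3)=-1

((0, 0, 0, 0, 1); (0, 1, 1, 2, 0); (4, 0, 2, 0, 0))


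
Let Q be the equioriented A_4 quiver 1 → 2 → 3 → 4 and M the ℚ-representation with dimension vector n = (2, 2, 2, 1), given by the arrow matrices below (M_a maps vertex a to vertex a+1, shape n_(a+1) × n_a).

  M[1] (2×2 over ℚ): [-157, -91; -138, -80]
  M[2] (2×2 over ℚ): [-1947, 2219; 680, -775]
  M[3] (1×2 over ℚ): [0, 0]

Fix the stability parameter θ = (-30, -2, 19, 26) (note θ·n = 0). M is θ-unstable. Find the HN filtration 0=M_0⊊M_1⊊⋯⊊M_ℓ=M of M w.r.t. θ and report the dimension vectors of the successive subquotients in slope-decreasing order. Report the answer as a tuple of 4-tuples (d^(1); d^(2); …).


Barcode: M ≅ I[1,3]^2, I[4,4]. HN layers by μ_θ (4 steps, strictly decreasing):
  μ^(1)=26; μ^(2)=19; μ^(3)=-2; μ^(4)=-30

((0, 0, 0, 1); (0, 0, 2, 0); (0, 2, 0, 0); (2, 0, 0, 0))


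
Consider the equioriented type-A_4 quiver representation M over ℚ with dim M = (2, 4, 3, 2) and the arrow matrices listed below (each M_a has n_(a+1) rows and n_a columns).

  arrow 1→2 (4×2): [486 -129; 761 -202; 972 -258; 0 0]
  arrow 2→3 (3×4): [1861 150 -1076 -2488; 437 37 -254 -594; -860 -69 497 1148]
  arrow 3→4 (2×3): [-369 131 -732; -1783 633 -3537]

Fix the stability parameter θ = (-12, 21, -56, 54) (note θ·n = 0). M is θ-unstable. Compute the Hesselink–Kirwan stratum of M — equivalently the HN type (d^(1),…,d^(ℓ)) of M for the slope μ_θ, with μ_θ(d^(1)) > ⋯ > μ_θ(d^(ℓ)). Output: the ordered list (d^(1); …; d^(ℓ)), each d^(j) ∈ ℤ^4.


Barcode: M ≅ I[1,3], I[1,4], I[2,2], I[2,4]. HN layers by μ_θ (4 steps, strictly decreasing):
  μ^(1)=54; μ^(2)=21; μ^(3)=-47/3; μ^(4)=-35/2

((0, 0, 0, 2); (0, 1, 0, 0); (2, 2, 2, 0); (0, 1, 1, 0))


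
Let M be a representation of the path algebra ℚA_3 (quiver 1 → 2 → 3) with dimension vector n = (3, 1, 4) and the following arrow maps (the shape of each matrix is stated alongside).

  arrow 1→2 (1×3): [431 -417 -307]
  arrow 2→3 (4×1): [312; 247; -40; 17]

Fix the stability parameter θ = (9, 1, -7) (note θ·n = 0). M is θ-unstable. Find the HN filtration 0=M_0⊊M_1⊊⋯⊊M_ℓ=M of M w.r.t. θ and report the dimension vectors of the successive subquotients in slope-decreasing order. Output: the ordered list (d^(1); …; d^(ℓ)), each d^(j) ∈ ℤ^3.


Via rank(M_{q-1}∘⋯∘M_p): M ≅ I[1,1]^2, I[1,3], I[3,3]^3.
μ_θ-semistable layers: μ^(1)=9; μ^(2)=1; μ^(3)=-7

((2, 0, 0); (1, 1, 1); (0, 0, 3))


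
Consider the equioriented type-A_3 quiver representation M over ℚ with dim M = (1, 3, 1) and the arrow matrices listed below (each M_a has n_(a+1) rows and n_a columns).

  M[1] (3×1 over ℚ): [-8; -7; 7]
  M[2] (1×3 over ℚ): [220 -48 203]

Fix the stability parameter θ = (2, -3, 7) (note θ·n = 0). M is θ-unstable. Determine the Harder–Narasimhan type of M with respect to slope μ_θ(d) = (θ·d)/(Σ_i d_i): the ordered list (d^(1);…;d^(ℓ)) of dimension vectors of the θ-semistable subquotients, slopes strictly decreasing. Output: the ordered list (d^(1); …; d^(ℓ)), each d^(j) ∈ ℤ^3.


Via rank(M_{q-1}∘⋯∘M_p): M ≅ I[1,3], I[2,2]^2.
μ_θ-semistable layers: μ^(1)=7; μ^(2)=-1/2; μ^(3)=-3

((0, 0, 1); (1, 1, 0); (0, 2, 0))


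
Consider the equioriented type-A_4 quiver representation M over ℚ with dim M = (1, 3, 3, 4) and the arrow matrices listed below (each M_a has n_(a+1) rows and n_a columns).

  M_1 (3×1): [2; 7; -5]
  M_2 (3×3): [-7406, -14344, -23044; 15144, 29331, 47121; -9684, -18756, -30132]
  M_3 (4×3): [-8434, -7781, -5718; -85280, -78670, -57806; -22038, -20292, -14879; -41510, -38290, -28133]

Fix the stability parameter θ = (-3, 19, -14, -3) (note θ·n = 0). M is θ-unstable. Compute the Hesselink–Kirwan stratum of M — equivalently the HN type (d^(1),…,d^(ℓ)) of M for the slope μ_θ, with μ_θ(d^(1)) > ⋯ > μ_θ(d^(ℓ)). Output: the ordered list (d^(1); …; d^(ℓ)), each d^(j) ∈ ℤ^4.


Interval decomposition of M: I[1,2], I[2,3], I[2,4], I[3,4], I[4,4]^2.
HN type (ℓ=5): μ^(1)=19; μ^(2)=5/2; μ^(3)=2/3; μ^(4)=-3; μ^(5)=-14

((0, 1, 0, 0); (0, 1, 1, 0); (0, 1, 1, 1); (1, 0, 0, 3); (0, 0, 1, 0))


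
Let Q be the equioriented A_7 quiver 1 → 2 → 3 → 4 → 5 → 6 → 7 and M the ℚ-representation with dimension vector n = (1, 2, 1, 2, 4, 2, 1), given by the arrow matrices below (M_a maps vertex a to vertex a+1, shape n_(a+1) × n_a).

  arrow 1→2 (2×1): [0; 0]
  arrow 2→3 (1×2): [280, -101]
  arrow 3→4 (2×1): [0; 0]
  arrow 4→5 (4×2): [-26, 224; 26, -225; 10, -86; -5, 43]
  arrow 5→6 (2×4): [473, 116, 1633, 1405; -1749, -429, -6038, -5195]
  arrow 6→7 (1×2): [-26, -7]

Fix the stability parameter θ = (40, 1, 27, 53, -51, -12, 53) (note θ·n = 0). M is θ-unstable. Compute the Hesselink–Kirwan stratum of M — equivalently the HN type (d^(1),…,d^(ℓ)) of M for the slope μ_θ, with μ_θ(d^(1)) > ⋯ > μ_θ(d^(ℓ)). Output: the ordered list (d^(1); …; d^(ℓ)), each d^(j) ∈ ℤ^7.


Via rank(M_{q-1}∘⋯∘M_p): M ≅ I[1,1], I[2,2], I[2,3], I[4,6], I[4,7], I[5,5]^2.
μ_θ-semistable layers: μ^(1)=53; μ^(2)=40; μ^(3)=27; μ^(4)=1; μ^(5)=-10/3; μ^(6)=-51

((0, 0, 0, 0, 0, 0, 1); (1, 0, 0, 0, 0, 0, 0); (0, 0, 1, 0, 0, 0, 0); (0, 2, 0, 0, 0, 0, 0); (0, 0, 0, 2, 2, 2, 0); (0, 0, 0, 0, 2, 0, 0))


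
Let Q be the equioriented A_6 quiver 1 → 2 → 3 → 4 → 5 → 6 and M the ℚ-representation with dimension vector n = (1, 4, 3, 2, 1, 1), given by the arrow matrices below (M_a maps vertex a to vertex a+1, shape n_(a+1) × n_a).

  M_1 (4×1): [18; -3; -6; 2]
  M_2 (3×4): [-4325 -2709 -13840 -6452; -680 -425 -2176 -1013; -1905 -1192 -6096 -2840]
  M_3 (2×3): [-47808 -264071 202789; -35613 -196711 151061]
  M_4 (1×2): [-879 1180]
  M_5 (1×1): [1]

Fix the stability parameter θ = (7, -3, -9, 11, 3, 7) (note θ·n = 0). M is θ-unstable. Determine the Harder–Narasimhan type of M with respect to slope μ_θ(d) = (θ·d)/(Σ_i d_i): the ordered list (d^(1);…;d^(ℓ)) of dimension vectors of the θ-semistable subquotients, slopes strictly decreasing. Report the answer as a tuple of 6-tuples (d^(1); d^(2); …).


Barcode: M ≅ I[1,6], I[2,2], I[2,3], I[2,4]. HN layers by μ_θ (5 steps, strictly decreasing):
  μ^(1)=11; μ^(2)=7; μ^(3)=-5/3; μ^(4)=-3; μ^(5)=-6

((0, 0, 0, 1, 0, 0); (0, 0, 0, 1, 1, 1); (1, 1, 1, 0, 0, 0); (0, 1, 0, 0, 0, 0); (0, 2, 2, 0, 0, 0))


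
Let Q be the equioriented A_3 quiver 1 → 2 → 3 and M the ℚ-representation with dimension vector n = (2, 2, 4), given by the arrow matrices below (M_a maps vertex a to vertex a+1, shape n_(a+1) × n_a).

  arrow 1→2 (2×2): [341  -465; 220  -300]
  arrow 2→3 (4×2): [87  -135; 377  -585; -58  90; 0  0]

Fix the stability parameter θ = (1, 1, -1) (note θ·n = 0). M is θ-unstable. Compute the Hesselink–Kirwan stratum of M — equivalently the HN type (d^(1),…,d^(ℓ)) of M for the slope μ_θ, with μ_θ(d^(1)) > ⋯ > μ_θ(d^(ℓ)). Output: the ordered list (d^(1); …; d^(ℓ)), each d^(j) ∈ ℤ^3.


Barcode: M ≅ I[1,1], I[1,3], I[2,2], I[3,3]^3. HN layers by μ_θ (3 steps, strictly decreasing):
  μ^(1)=1; μ^(2)=1/3; μ^(3)=-1

((1, 1, 0); (1, 1, 1); (0, 0, 3))


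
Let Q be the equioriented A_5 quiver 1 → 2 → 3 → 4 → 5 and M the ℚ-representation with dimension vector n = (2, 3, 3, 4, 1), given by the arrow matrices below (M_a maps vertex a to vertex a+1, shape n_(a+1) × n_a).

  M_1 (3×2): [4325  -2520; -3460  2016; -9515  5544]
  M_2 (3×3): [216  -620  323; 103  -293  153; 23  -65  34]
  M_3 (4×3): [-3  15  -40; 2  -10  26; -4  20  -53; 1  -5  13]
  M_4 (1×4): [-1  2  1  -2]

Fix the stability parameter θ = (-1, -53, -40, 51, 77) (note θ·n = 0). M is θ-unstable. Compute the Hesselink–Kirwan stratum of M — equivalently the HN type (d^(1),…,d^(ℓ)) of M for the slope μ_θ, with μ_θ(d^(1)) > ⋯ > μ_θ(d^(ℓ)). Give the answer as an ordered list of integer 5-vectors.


Barcode: M ≅ I[1,1], I[1,4], I[2,2], I[2,3], I[3,5], I[4,4]^2. HN layers by μ_θ (6 steps, strictly decreasing):
  μ^(1)=77; μ^(2)=51; μ^(3)=-1; μ^(4)=-94/3; μ^(5)=-40; μ^(6)=-53

((0, 0, 0, 0, 1); (0, 0, 0, 4, 0); (1, 0, 0, 0, 0); (1, 1, 1, 0, 0); (0, 0, 2, 0, 0); (0, 2, 0, 0, 0))


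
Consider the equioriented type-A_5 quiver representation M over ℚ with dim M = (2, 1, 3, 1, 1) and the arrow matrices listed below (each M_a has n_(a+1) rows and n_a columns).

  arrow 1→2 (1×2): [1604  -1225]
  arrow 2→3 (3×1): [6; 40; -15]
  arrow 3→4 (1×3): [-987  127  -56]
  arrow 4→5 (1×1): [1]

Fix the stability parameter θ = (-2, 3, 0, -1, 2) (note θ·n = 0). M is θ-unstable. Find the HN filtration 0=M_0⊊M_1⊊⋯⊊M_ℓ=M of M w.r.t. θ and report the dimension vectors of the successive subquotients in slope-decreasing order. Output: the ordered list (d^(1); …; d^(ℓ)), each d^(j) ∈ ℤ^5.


Via rank(M_{q-1}∘⋯∘M_p): M ≅ I[1,1], I[1,5], I[3,3]^2.
μ_θ-semistable layers: μ^(1)=2; μ^(2)=2/3; μ^(3)=0; μ^(4)=-2

((0, 0, 0, 0, 1); (0, 1, 1, 1, 0); (0, 0, 2, 0, 0); (2, 0, 0, 0, 0))


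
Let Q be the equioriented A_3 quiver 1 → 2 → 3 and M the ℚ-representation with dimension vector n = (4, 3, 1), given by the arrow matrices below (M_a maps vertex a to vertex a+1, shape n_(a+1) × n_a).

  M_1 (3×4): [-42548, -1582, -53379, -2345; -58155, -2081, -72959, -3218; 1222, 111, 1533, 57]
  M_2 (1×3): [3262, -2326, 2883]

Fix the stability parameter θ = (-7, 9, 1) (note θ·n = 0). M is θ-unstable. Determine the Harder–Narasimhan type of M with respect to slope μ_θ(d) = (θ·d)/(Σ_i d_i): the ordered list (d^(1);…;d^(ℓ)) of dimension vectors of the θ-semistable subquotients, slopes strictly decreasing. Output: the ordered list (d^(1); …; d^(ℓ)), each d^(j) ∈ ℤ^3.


Via rank(M_{q-1}∘⋯∘M_p): M ≅ I[1,1], I[1,2]^2, I[1,3].
μ_θ-semistable layers: μ^(1)=9; μ^(2)=5; μ^(3)=-7

((0, 2, 0); (0, 1, 1); (4, 0, 0))


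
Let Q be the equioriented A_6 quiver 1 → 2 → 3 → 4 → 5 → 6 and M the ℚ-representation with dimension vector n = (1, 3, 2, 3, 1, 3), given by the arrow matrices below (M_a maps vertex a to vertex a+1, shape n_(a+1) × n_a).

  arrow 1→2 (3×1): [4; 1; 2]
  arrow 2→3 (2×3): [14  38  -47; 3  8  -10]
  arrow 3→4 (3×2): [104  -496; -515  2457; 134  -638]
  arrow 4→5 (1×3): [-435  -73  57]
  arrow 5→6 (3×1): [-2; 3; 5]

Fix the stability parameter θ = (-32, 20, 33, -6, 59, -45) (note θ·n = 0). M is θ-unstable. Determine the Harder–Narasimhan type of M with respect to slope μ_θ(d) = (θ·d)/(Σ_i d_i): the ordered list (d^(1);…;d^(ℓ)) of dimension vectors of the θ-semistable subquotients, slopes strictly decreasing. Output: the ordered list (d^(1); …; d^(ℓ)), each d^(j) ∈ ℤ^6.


Barcode: M ≅ I[1,2], I[2,4], I[2,6], I[4,4], I[6,6]^2. HN layers by μ_θ (6 steps, strictly decreasing):
  μ^(1)=20; μ^(2)=47/3; μ^(3)=61/5; μ^(4)=-6; μ^(5)=-32; μ^(6)=-45

((0, 1, 0, 0, 0, 0); (0, 1, 1, 1, 0, 0); (0, 1, 1, 1, 1, 1); (0, 0, 0, 1, 0, 0); (1, 0, 0, 0, 0, 0); (0, 0, 0, 0, 0, 2))


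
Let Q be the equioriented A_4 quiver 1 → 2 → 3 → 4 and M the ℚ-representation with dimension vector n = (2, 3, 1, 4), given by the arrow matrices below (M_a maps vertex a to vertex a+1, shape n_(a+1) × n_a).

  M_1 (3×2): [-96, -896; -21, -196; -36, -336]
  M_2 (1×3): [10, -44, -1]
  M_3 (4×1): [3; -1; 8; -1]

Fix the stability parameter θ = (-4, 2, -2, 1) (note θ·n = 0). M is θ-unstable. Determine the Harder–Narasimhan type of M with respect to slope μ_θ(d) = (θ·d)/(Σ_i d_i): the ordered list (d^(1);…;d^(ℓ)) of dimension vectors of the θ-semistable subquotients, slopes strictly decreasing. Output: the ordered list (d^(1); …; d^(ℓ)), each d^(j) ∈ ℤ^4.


Via rank(M_{q-1}∘⋯∘M_p): M ≅ I[1,1], I[1,2], I[2,2], I[2,4], I[4,4]^3.
μ_θ-semistable layers: μ^(1)=2; μ^(2)=1; μ^(3)=0; μ^(4)=-4

((0, 2, 0, 0); (0, 0, 0, 4); (0, 1, 1, 0); (2, 0, 0, 0))


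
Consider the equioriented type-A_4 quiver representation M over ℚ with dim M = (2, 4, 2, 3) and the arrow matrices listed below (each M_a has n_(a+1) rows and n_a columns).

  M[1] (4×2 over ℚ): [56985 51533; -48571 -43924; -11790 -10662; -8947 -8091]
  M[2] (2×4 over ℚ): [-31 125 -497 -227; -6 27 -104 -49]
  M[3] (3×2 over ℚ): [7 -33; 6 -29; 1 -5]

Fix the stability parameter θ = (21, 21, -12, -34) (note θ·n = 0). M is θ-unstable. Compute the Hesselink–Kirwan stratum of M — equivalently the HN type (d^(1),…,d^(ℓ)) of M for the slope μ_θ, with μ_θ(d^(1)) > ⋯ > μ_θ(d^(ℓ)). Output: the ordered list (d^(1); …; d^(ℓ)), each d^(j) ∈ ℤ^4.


Barcode: M ≅ I[1,4]^2, I[2,2]^2, I[4,4]. HN layers by μ_θ (3 steps, strictly decreasing):
  μ^(1)=21; μ^(2)=-1; μ^(3)=-34

((0, 2, 0, 0); (2, 2, 2, 2); (0, 0, 0, 1))


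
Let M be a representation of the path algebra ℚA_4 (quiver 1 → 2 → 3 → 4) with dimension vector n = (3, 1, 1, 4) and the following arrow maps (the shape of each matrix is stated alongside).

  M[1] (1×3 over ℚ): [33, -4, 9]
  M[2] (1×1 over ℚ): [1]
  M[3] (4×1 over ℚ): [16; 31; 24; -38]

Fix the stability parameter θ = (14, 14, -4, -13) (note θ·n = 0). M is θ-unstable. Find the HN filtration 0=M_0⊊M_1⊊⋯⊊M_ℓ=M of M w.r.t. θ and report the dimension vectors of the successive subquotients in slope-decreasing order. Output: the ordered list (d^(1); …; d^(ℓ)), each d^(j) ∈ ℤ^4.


Via rank(M_{q-1}∘⋯∘M_p): M ≅ I[1,1]^2, I[1,4], I[4,4]^3.
μ_θ-semistable layers: μ^(1)=14; μ^(2)=11/4; μ^(3)=-13

((2, 0, 0, 0); (1, 1, 1, 1); (0, 0, 0, 3))


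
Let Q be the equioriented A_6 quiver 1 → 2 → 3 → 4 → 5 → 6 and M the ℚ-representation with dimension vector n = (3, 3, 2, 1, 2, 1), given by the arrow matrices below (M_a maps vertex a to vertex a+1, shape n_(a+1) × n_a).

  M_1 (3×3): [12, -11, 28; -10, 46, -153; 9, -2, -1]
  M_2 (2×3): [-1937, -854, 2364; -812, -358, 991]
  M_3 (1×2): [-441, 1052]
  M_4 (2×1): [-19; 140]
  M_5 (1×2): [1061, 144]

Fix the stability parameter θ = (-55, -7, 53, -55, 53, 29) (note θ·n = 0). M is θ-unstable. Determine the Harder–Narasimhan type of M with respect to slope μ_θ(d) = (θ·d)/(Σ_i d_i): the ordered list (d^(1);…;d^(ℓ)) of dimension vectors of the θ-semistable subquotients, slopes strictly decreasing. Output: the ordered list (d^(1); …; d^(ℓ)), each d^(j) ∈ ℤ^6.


Interval decomposition of M: I[1,2], I[1,3], I[1,6], I[5,5].
HN type (ℓ=5): μ^(1)=53; μ^(2)=41; μ^(3)=-1; μ^(4)=-7; μ^(5)=-55

((0, 0, 1, 0, 1, 0); (0, 0, 0, 0, 1, 1); (0, 0, 1, 1, 0, 0); (0, 3, 0, 0, 0, 0); (3, 0, 0, 0, 0, 0))


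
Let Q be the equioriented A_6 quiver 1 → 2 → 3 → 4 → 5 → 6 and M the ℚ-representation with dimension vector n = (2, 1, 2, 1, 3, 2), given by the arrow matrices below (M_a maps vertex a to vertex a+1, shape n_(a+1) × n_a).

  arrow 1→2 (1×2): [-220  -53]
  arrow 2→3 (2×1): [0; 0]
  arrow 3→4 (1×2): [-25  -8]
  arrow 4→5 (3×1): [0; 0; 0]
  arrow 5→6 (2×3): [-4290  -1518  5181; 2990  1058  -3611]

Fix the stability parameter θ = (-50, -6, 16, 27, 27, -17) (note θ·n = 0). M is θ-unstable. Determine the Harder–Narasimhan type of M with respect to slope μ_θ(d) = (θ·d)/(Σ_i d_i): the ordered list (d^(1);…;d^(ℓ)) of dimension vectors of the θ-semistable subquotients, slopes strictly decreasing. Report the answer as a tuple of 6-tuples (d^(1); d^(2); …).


Interval decomposition of M: I[1,1], I[1,2], I[3,3], I[3,4], I[5,5]^2, I[5,6], I[6,6].
HN type (ℓ=6): μ^(1)=27; μ^(2)=16; μ^(3)=5; μ^(4)=-6; μ^(5)=-17; μ^(6)=-50

((0, 0, 0, 1, 2, 0); (0, 0, 2, 0, 0, 0); (0, 0, 0, 0, 1, 1); (0, 1, 0, 0, 0, 0); (0, 0, 0, 0, 0, 1); (2, 0, 0, 0, 0, 0))


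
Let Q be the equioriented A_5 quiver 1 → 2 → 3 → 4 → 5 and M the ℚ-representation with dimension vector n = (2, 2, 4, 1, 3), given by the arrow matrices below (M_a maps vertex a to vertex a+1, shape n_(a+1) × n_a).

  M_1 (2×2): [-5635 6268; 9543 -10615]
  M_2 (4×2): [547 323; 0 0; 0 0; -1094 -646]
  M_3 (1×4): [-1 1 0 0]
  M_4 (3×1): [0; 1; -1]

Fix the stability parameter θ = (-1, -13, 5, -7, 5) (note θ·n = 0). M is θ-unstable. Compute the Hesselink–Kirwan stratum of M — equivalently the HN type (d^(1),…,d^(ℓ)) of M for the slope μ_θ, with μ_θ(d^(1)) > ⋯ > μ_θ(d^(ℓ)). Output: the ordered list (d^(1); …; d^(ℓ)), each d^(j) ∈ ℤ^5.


Via rank(M_{q-1}∘⋯∘M_p): M ≅ I[1,2], I[1,5], I[3,3]^3, I[5,5]^2.
μ_θ-semistable layers: μ^(1)=5; μ^(2)=-1; μ^(3)=-7

((0, 0, 3, 0, 3); (0, 0, 1, 1, 0); (2, 2, 0, 0, 0))


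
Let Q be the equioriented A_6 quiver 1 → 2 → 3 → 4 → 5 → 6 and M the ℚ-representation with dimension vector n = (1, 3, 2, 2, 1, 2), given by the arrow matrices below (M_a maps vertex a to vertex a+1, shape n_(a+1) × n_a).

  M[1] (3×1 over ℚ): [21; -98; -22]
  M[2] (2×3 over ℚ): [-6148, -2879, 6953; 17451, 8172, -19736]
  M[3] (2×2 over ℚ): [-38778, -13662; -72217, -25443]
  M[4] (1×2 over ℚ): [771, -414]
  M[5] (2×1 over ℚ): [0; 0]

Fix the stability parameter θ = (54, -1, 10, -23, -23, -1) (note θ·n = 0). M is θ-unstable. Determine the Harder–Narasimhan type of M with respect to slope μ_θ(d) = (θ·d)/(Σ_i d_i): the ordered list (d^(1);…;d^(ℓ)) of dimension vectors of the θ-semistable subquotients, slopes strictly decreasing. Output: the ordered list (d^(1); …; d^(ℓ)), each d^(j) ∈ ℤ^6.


Interval decomposition of M: I[1,4], I[2,2], I[2,3], I[4,5], I[6,6]^2.
HN type (ℓ=3): μ^(1)=10; μ^(2)=-1; μ^(3)=-23

((1, 1, 2, 1, 0, 0); (0, 2, 0, 0, 0, 2); (0, 0, 0, 1, 1, 0))


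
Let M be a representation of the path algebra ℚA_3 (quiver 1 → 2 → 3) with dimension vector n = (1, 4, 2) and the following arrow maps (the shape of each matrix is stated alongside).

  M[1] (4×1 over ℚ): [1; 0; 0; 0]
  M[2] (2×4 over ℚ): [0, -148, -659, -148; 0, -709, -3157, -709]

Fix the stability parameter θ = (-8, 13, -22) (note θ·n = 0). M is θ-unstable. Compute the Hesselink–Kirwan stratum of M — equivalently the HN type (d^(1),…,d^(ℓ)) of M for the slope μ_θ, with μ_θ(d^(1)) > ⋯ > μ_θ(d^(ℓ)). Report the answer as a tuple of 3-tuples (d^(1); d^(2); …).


Barcode: M ≅ I[1,2], I[2,2], I[2,3]^2. HN layers by μ_θ (3 steps, strictly decreasing):
  μ^(1)=13; μ^(2)=-9/2; μ^(3)=-8

((0, 2, 0); (0, 2, 2); (1, 0, 0))


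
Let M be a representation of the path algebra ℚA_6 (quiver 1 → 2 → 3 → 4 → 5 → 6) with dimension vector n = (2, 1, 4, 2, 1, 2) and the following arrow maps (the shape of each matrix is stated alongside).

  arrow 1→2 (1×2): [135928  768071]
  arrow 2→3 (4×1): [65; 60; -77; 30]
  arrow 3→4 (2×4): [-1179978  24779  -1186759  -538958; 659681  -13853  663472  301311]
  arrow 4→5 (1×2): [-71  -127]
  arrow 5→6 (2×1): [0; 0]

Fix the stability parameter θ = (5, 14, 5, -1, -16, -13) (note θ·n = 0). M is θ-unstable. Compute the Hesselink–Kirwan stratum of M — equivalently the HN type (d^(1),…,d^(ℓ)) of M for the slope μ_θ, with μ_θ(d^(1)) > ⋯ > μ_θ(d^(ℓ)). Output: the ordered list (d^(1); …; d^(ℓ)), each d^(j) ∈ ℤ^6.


Via rank(M_{q-1}∘⋯∘M_p): M ≅ I[1,1], I[1,4], I[3,3]^2, I[3,5], I[6,6]^2.
μ_θ-semistable layers: μ^(1)=6; μ^(2)=5; μ^(3)=-4; μ^(4)=-13

((0, 1, 1, 1, 0, 0); (2, 0, 2, 0, 0, 0); (0, 0, 1, 1, 1, 0); (0, 0, 0, 0, 0, 2))


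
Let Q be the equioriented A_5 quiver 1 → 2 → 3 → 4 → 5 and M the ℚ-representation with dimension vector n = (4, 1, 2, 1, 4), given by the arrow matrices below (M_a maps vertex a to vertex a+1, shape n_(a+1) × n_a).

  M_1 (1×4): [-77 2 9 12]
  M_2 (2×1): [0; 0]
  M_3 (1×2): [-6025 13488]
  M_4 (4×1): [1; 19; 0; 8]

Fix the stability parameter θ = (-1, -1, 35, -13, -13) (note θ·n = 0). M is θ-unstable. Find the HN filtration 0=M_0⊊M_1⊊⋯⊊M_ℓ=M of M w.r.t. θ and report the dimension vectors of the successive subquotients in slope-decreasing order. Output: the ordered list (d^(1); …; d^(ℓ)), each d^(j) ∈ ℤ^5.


Via rank(M_{q-1}∘⋯∘M_p): M ≅ I[1,1]^3, I[1,2], I[3,3], I[3,5], I[5,5]^3.
μ_θ-semistable layers: μ^(1)=35; μ^(2)=3; μ^(3)=-1; μ^(4)=-13

((0, 0, 1, 0, 0); (0, 0, 1, 1, 1); (4, 1, 0, 0, 0); (0, 0, 0, 0, 3))


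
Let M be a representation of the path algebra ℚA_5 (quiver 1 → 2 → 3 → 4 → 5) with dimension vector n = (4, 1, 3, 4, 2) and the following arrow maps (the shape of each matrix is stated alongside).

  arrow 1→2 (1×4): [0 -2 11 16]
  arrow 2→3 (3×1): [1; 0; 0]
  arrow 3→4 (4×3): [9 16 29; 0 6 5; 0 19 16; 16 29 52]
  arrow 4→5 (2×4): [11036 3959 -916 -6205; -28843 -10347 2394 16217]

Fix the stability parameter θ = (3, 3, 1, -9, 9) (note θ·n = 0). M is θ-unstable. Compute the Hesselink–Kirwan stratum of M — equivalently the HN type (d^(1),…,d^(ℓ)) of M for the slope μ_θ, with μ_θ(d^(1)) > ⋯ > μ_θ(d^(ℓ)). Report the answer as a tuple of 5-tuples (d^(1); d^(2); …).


Via rank(M_{q-1}∘⋯∘M_p): M ≅ I[1,1]^3, I[1,5], I[3,4], I[3,5], I[4,4].
μ_θ-semistable layers: μ^(1)=9; μ^(2)=3; μ^(3)=-1/2; μ^(4)=-4; μ^(5)=-9

((0, 0, 0, 0, 2); (3, 0, 0, 0, 0); (1, 1, 1, 1, 0); (0, 0, 2, 2, 0); (0, 0, 0, 1, 0))


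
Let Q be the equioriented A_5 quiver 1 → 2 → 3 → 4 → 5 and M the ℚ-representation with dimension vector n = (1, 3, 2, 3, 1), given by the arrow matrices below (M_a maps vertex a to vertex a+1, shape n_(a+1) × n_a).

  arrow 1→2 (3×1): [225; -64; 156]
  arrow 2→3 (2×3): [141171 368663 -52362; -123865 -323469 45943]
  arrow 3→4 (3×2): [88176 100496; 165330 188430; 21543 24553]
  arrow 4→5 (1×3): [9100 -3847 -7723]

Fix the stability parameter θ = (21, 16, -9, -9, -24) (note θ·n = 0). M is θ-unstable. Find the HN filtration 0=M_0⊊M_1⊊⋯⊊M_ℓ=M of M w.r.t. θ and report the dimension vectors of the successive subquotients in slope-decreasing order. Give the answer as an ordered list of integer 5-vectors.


Barcode: M ≅ I[1,3], I[2,2], I[2,5], I[4,4]^2. HN layers by μ_θ (4 steps, strictly decreasing):
  μ^(1)=16; μ^(2)=28/3; μ^(3)=-13/2; μ^(4)=-9

((0, 1, 0, 0, 0); (1, 1, 1, 0, 0); (0, 1, 1, 1, 1); (0, 0, 0, 2, 0))


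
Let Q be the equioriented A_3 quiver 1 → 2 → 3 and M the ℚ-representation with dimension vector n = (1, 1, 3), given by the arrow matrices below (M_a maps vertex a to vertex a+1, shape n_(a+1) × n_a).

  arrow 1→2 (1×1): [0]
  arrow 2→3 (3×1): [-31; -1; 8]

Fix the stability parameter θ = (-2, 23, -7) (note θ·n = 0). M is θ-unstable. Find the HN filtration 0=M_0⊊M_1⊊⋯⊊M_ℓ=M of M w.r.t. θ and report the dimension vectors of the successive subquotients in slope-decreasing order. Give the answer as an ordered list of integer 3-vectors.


Via rank(M_{q-1}∘⋯∘M_p): M ≅ I[1,1], I[2,3], I[3,3]^2.
μ_θ-semistable layers: μ^(1)=8; μ^(2)=-2; μ^(3)=-7

((0, 1, 1); (1, 0, 0); (0, 0, 2))


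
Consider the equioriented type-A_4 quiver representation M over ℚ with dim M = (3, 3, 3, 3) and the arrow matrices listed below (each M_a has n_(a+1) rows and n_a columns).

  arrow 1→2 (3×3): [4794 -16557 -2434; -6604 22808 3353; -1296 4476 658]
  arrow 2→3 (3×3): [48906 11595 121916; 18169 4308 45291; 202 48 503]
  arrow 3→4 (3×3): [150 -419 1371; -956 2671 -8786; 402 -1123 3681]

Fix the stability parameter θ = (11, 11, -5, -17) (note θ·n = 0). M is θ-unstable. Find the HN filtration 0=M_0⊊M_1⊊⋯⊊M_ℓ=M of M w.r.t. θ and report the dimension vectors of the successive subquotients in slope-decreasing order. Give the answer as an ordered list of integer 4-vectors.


Interval decomposition of M: I[1,1], I[1,3], I[1,4], I[2,4], I[4,4].
HN type (ℓ=5): μ^(1)=11; μ^(2)=17/3; μ^(3)=0; μ^(4)=-11/3; μ^(5)=-17

((1, 0, 0, 0); (1, 1, 1, 0); (1, 1, 1, 1); (0, 1, 1, 1); (0, 0, 0, 1))


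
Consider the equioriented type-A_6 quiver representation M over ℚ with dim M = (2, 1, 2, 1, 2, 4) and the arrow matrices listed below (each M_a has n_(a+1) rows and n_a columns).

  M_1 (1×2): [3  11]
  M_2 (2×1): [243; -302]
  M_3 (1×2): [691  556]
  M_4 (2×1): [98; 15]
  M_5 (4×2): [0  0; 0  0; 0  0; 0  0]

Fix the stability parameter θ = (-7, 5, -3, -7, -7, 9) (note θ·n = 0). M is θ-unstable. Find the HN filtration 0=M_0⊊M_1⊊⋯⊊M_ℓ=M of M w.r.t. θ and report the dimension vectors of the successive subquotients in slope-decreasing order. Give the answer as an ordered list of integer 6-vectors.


Interval decomposition of M: I[1,1], I[1,5], I[3,3], I[5,5], I[6,6]^4.
HN type (ℓ=3): μ^(1)=9; μ^(2)=-3; μ^(3)=-7

((0, 0, 0, 0, 0, 4); (0, 1, 2, 1, 1, 0); (2, 0, 0, 0, 1, 0))


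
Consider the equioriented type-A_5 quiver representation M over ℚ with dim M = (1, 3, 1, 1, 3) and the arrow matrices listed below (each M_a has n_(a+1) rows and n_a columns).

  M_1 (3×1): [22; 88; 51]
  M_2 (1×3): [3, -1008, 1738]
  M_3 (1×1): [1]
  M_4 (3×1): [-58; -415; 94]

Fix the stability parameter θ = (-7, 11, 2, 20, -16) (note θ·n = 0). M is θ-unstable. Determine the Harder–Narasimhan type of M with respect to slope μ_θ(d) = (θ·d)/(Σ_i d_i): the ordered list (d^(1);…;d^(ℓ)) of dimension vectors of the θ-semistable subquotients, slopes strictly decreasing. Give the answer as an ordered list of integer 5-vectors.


Via rank(M_{q-1}∘⋯∘M_p): M ≅ I[1,2], I[2,2], I[2,5], I[5,5]^2.
μ_θ-semistable layers: μ^(1)=11; μ^(2)=17/4; μ^(3)=-7; μ^(4)=-16

((0, 2, 0, 0, 0); (0, 1, 1, 1, 1); (1, 0, 0, 0, 0); (0, 0, 0, 0, 2))


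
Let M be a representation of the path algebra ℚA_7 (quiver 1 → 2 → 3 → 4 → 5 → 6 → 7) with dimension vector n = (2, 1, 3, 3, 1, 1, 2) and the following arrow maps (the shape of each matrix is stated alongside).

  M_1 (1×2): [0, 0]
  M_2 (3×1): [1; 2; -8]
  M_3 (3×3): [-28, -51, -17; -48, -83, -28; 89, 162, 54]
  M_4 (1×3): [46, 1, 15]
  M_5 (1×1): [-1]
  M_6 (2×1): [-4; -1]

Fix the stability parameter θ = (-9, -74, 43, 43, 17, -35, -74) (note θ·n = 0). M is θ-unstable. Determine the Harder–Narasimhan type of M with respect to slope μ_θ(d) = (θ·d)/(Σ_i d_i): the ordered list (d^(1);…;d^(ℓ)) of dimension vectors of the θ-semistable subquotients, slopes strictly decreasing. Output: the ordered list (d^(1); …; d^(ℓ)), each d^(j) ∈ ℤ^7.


Barcode: M ≅ I[1,1]^2, I[2,7], I[3,4]^2, I[7,7]. HN layers by μ_θ (4 steps, strictly decreasing):
  μ^(1)=43; μ^(2)=-6/5; μ^(3)=-9; μ^(4)=-74

((0, 0, 2, 2, 0, 0, 0); (0, 0, 1, 1, 1, 1, 1); (2, 0, 0, 0, 0, 0, 0); (0, 1, 0, 0, 0, 0, 1))


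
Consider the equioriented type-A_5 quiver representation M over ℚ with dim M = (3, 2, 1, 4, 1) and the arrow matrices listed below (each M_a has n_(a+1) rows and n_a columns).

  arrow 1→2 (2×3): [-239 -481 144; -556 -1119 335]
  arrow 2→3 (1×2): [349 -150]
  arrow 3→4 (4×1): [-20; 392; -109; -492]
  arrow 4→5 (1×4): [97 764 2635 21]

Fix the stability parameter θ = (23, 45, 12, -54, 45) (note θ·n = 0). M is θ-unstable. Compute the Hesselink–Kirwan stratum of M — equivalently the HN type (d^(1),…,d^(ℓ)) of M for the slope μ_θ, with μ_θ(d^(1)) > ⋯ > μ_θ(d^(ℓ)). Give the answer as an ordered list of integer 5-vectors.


Barcode: M ≅ I[1,1], I[1,2], I[1,5], I[4,4]^3. HN layers by μ_θ (4 steps, strictly decreasing):
  μ^(1)=45; μ^(2)=23; μ^(3)=13/2; μ^(4)=-54

((0, 1, 0, 0, 1); (2, 0, 0, 0, 0); (1, 1, 1, 1, 0); (0, 0, 0, 3, 0))


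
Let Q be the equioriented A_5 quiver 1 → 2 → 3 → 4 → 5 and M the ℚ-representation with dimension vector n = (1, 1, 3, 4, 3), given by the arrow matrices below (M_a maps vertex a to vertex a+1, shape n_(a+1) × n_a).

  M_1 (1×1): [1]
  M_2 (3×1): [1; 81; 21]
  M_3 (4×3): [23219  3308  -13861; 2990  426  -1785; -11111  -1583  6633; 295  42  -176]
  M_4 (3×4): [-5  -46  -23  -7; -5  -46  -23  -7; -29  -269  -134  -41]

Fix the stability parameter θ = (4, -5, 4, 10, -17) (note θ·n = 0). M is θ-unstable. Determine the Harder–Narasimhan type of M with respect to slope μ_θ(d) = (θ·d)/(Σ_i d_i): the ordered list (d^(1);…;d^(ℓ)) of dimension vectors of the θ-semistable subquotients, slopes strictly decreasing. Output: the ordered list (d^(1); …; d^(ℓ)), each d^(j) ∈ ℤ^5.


Interval decomposition of M: I[1,4], I[3,4], I[3,5], I[4,5], I[5,5].
HN type (ℓ=6): μ^(1)=10; μ^(2)=4; μ^(3)=-1/2; μ^(4)=-1; μ^(5)=-7/2; μ^(6)=-17

((0, 0, 0, 2, 0); (0, 0, 2, 0, 0); (1, 1, 0, 0, 0); (0, 0, 1, 1, 1); (0, 0, 0, 1, 1); (0, 0, 0, 0, 1))


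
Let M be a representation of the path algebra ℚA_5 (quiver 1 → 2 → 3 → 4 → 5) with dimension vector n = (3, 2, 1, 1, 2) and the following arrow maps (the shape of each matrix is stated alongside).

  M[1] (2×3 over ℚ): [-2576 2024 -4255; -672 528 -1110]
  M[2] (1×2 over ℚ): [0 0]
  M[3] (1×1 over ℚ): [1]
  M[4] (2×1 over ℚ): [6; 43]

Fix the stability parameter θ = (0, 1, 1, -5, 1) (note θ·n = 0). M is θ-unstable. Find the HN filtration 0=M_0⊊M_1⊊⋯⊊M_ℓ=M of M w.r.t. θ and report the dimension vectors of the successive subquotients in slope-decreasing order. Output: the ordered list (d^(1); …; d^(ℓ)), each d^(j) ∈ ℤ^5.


Via rank(M_{q-1}∘⋯∘M_p): M ≅ I[1,1]^2, I[1,2], I[2,2], I[3,5], I[5,5].
μ_θ-semistable layers: μ^(1)=1; μ^(2)=0; μ^(3)=-2

((0, 2, 0, 0, 2); (3, 0, 0, 0, 0); (0, 0, 1, 1, 0))


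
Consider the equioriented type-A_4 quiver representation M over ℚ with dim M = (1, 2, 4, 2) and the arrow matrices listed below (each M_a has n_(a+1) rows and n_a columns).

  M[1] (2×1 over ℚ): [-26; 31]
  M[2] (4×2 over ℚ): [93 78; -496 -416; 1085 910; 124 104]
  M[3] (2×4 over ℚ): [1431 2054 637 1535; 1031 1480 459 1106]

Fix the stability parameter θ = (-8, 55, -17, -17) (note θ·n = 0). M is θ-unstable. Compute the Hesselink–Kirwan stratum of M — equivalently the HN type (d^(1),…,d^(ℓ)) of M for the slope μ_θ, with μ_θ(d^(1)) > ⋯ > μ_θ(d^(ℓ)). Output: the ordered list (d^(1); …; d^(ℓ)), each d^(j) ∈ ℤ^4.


Interval decomposition of M: I[1,2], I[2,4], I[3,3]^2, I[3,4].
HN type (ℓ=4): μ^(1)=55; μ^(2)=7; μ^(3)=-8; μ^(4)=-17

((0, 1, 0, 0); (0, 1, 1, 1); (1, 0, 0, 0); (0, 0, 3, 1))


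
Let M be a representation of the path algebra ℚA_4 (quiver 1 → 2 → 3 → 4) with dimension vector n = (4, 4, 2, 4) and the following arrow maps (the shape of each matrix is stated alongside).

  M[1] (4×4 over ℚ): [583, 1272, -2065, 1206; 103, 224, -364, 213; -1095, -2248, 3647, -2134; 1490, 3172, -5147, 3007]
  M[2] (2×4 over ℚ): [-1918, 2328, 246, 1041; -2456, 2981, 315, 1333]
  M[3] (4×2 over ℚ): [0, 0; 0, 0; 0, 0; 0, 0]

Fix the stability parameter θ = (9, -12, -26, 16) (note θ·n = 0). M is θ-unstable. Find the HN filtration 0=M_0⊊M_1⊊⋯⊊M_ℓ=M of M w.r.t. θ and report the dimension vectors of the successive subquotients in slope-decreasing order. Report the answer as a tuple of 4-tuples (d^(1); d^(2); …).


Barcode: M ≅ I[1,2]^2, I[1,3]^2, I[4,4]^4. HN layers by μ_θ (3 steps, strictly decreasing):
  μ^(1)=16; μ^(2)=-3/2; μ^(3)=-29/3

((0, 0, 0, 4); (2, 2, 0, 0); (2, 2, 2, 0))


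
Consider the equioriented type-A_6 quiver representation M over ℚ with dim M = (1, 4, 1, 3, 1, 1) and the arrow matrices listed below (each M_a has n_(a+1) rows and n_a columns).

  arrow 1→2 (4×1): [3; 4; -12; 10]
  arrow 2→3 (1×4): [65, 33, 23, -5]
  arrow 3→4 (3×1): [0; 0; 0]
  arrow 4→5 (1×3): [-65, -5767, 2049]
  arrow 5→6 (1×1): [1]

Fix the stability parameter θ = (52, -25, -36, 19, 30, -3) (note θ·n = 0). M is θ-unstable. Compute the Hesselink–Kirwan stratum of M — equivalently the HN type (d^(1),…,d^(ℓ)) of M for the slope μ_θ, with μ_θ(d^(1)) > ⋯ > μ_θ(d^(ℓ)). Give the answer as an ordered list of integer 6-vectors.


Barcode: M ≅ I[1,3], I[2,2]^3, I[4,4]^2, I[4,6]. HN layers by μ_θ (4 steps, strictly decreasing):
  μ^(1)=19; μ^(2)=46/3; μ^(3)=-3; μ^(4)=-25

((0, 0, 0, 2, 0, 0); (0, 0, 0, 1, 1, 1); (1, 1, 1, 0, 0, 0); (0, 3, 0, 0, 0, 0))


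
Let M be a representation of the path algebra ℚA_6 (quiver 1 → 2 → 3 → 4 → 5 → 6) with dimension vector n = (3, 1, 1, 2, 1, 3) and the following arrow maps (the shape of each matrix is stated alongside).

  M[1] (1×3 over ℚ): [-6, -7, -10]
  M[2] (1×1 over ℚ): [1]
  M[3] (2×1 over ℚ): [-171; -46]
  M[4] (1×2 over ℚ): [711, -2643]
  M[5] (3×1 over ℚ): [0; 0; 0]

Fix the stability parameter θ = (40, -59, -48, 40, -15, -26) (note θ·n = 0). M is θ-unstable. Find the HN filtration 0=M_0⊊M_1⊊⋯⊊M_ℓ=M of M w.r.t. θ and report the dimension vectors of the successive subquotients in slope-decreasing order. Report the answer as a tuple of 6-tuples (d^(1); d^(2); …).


Interval decomposition of M: I[1,1]^2, I[1,5], I[4,4], I[6,6]^3.
HN type (ℓ=4): μ^(1)=40; μ^(2)=25/2; μ^(3)=-67/3; μ^(4)=-26

((2, 0, 0, 1, 0, 0); (0, 0, 0, 1, 1, 0); (1, 1, 1, 0, 0, 0); (0, 0, 0, 0, 0, 3))


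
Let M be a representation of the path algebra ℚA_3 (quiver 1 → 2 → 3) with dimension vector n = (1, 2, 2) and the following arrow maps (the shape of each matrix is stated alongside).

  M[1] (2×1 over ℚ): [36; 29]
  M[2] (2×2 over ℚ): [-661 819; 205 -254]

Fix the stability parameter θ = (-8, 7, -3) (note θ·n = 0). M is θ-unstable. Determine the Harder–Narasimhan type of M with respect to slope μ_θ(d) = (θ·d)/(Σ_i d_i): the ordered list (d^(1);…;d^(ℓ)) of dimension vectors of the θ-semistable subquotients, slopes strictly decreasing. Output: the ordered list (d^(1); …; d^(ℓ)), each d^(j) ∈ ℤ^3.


Via rank(M_{q-1}∘⋯∘M_p): M ≅ I[1,3], I[2,3].
μ_θ-semistable layers: μ^(1)=2; μ^(2)=-8

((0, 2, 2); (1, 0, 0))


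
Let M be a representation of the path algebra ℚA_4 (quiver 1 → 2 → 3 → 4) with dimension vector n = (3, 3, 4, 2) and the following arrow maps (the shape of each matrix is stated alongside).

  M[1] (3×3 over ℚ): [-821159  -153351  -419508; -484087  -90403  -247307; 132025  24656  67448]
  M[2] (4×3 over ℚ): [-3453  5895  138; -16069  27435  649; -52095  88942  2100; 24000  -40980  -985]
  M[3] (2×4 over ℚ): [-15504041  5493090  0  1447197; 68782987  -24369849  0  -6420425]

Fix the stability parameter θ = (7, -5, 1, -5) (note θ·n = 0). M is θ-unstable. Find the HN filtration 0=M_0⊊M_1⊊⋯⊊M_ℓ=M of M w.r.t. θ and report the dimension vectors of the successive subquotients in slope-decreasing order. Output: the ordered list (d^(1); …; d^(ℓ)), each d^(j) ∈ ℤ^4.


Interval decomposition of M: I[1,3]^2, I[1,4], I[3,4].
HN type (ℓ=3): μ^(1)=1; μ^(2)=-1/2; μ^(3)=-2

((2, 2, 2, 0); (1, 1, 1, 1); (0, 0, 1, 1))


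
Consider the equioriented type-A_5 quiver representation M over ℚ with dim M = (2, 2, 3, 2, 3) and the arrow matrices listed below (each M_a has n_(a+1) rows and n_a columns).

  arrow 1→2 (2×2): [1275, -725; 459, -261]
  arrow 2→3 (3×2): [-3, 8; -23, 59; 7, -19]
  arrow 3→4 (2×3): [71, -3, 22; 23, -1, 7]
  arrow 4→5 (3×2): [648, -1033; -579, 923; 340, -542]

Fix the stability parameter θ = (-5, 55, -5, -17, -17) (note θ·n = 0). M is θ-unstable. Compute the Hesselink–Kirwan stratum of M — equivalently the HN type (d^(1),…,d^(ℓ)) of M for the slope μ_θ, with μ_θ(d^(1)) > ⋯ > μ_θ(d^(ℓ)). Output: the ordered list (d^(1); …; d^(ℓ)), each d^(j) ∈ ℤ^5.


Via rank(M_{q-1}∘⋯∘M_p): M ≅ I[1,1], I[1,5], I[2,5], I[3,3], I[5,5].
μ_θ-semistable layers: μ^(1)=4; μ^(2)=-5; μ^(3)=-17

((0, 2, 2, 2, 2); (2, 0, 1, 0, 0); (0, 0, 0, 0, 1))


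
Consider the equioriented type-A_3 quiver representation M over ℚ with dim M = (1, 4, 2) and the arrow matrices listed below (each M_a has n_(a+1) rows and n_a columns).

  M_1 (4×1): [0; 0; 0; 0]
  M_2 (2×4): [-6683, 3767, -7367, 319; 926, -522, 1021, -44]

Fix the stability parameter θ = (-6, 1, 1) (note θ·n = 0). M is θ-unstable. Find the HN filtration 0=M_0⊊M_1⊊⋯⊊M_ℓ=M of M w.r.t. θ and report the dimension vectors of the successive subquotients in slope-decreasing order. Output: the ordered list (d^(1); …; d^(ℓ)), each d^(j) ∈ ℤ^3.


Barcode: M ≅ I[1,1], I[2,2]^2, I[2,3]^2. HN layers by μ_θ (2 steps, strictly decreasing):
  μ^(1)=1; μ^(2)=-6

((0, 4, 2); (1, 0, 0))


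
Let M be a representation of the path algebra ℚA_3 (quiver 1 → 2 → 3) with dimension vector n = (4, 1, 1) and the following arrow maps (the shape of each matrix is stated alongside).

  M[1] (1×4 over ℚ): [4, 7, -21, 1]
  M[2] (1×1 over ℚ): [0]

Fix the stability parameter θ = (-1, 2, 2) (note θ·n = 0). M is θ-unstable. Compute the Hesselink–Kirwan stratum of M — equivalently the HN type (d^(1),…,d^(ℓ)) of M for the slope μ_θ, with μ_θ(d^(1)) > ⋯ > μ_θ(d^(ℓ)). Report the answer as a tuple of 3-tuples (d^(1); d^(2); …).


Via rank(M_{q-1}∘⋯∘M_p): M ≅ I[1,1]^3, I[1,2], I[3,3].
μ_θ-semistable layers: μ^(1)=2; μ^(2)=-1

((0, 1, 1); (4, 0, 0))
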